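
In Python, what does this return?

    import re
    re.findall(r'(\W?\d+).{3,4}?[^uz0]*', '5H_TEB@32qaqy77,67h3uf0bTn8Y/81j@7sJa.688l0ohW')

This matches optionally a non-word character, then one or more of a digit (captured); then 3 to 4 of any character (lazy), then zero or more of any character except [uz0].
Walking the string: at [0:20] match '5H_TEB@32qaqy77,67h3', group 1 = '5'; at [22:42] match '0bTn8Y/81j@7sJa.688l', group 1 = '0'; at [42:46] match '0ohW', group 1 = '0'.
With a single group, `findall` returns only what that group captured — 3 items.

['5', '0', '0']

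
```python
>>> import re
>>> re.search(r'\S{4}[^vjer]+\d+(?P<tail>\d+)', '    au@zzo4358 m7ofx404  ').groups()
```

('4',)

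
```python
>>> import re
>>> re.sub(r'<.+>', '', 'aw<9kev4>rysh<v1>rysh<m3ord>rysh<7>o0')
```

'awo0'

Matches: at [2:35] → '<9kev4>rysh<v1>rysh<m3ord>rysh<7>'.
Every occurrence is swapped for ''.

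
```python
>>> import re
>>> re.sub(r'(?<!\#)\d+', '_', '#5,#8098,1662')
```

The negative lookahead/lookbehind blocks any match where the forbidden context is present.
Matches: at [5:8] → '098'; at [9:13] → '1662'.
Every occurrence is swapped for '_'.

'#5,#8_,_'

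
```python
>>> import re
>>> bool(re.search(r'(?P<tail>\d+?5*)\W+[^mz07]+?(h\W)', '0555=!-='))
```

False

Pattern: one or more of a digit (lazy), then zero or more of the literal '5' (captured as 'tail'); then one or more of a non-word character; then one or more of any character except [mz07] (lazy); then the literal 'h', then a non-word character (captured).
Here the pattern never matches, so the call returns None, and `bool(None)` is False.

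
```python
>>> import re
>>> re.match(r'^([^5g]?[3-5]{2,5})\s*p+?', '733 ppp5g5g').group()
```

`match` is anchored at position 0; if the pattern doesn't fit there, it returns None.
The match spans [0:5] → '733 p'.

'733 p'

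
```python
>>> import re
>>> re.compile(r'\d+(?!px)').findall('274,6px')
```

['274']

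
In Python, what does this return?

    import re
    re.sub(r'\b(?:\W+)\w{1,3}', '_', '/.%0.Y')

'/.%0_'

This matches a word boundary (`\b`, zero-width); then one or more of a non-word character (non-capturing group); then 1 to 3 of a word character.
Matches: at [4:6] → '.Y'.
Each match is replaced by '_'.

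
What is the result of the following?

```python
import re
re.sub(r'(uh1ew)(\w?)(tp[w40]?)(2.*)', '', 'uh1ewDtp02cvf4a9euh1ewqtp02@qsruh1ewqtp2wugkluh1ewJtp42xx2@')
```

''

Pattern: the literal 'uh', then the literal '1ew' (captured); then optionally a word character (captured); then the literal 'tp', then optionally one of [w40] (captured); then the literal '2', then zero or more of any character (captured).
Matches: at [0:59] → 'uh1ewDtp02cvf4a9euh1ewqtp02@qsruh1ewqtp2wugkluh1ewJtp42xx2@'.
Every occurrence is swapped for ''.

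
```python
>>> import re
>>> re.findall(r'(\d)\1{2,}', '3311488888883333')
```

After group 1 captures some text, `\1` only succeeds where that same text appears again.
Walking the string: at [5:12] match '8888888', group 1 = '8'; at [12:16] match '3333', group 1 = '3'.
With a single group, `findall` returns only what that group captured — 2 items.

['8', '3']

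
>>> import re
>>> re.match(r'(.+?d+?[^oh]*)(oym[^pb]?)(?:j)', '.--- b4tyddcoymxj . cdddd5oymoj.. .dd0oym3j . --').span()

(0, 17)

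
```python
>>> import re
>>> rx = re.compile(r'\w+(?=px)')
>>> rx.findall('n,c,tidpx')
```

Lookahead/lookbehind check context without consuming it, so the matched span excludes the asserted characters.
Walking the string: at [4:7] → 'tid'.
Since nothing is captured, `findall` lists the 1 matched substring directly.

['tid']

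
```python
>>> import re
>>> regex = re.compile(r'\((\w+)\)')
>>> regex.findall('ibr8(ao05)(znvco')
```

Matches: at [4:10] match '(ao05)', group 1 = 'ao05'.
One capturing group, so `findall` returns just the captured substring from the one match — 1 in all.

['ao05']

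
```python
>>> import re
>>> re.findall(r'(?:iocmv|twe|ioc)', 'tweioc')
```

['twe', 'ioc']

Walking the string: at [0:3] → 'twe'; at [3:6] → 'ioc'.
Since nothing is captured, `findall` lists the 2 matched substrings directly.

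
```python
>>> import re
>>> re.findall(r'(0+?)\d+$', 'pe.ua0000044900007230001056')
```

The `?` after the quantifier makes it lazy — it takes as little as possible before letting the rest of the pattern try.
With a single group, `findall` returns only what that group captured — 1 item.

['0']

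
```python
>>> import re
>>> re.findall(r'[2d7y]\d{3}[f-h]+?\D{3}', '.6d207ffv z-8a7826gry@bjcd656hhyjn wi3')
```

A non-greedy quantifier consumes as few characters as it can — just enough that the remainder of the pattern still matches from where it stops; whatever follows it matches normally.
Since nothing is captured, `findall` lists the 3 matched substrings directly.

['d207ffv ', '7826gry@', 'd656hhyj']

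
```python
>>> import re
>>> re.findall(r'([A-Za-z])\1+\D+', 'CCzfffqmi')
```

`\1` has to match the exact text group 1 already captured.
`findall` collects group 1 from the one match (1 total).

['C']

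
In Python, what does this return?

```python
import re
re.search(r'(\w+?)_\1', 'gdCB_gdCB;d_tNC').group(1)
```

The backreference `\1` re-matches whatever the first group consumed, character for character.
`re.search` scans for the first position where the pattern succeeds.
The match spans [0:9] → 'gdCB_gdCB'.
Captured: group 1 = 'gdCB'.

'gdCB'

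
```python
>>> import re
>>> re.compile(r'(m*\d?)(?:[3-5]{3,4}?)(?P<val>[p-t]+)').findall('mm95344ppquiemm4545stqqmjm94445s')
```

[('mm9', 'ppq'), ('mm4', 'stqq'), ('m9', 's')]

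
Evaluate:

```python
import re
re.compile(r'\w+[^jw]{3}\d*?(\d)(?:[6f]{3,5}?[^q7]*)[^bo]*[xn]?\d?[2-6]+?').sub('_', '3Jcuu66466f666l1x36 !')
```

'_ !'

Pattern: one or more of a word character; then exactly 3 of any character except [jw], then zero or more of a digit (lazy); then a digit (captured); then 3 to 5 of one of [6f] (lazy), then zero or more of any character except [q7] (non-capturing group); then zero or more of any character except [bo], then optionally one of [xn], then optionally a digit; then one or more of a character in [2-6] (lazy).
Matches: at [0:19] → '3Jcuu66466f666l1x36'.
Each match is replaced by '_'.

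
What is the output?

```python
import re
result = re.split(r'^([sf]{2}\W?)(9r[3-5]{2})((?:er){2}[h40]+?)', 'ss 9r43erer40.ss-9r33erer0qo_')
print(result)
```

Pattern: anchored at the start of the string; then exactly 2 of one of [sf], then optionally a non-word character (captured); then the literal '9r', then exactly 2 of a character in [3-5] (captured); then the literal 'er' repeated 2 times, then one or more of one of [h40] (lazy) (captured).
A non-greedy quantifier consumes as few characters as it can — just enough that the remainder of the pattern still matches from where it stops; whatever follows it matches normally.
Matches to split on: at [0:12] → 'ss 9r43erer4'.
With a capturing group present, the delimiter's captured portion is kept in the result list.

['', 'ss ', '9r43', 'erer4', '0.ss-9r33erer0qo_']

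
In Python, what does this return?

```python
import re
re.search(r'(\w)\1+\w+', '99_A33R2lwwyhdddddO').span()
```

(0, 19)

`\1` is not a pattern — it's the concrete string captured by group 1, re-applied verbatim.
`re.search` scans for the first position where the pattern succeeds.
The match spans [0:19] → '99_A33R2lwwyhdddddO'.
Captured: group 1 = '9'.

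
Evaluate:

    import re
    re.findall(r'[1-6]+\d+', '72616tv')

['2616']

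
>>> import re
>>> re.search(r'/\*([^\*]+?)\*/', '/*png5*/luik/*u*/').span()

Unlike `match`, `search` isn't anchored — it looks for the pattern anywhere in the string.
The match spans [0:8] → '/*png5*/'.
Captured: group 1 = 'png5'.

(0, 8)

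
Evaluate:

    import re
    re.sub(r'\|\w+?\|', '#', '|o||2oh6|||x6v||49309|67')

'##|##67'

Every occurrence is swapped for '#'.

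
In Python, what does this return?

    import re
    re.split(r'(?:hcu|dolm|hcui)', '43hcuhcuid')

The regex engine tests alternatives in the order written; an earlier branch that matches wins even if a later one would match more.
Matches to split on: at [2:5] → 'hcu'; at [5:8] → 'hcu'.
The string is cut at each match, leaving 3 pieces.

['43', '', 'id']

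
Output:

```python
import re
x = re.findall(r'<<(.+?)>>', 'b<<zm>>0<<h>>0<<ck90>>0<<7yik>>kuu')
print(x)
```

With the lazy modifier that quantifier settles for the fewest repetitions that let the rest of the pattern succeed (the atoms after it are unaffected and can still be greedy).
Because there's exactly one group, `findall` drops the full match and keeps group 1 from each hit.

['zm', 'h', 'ck90', '7yik']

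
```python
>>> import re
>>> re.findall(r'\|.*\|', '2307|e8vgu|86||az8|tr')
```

['|e8vgu|86||az8|']

Scanning left to right: at [4:19] → '|e8vgu|86||az8|'.
`findall` yields the raw match text (1 of them) because the pattern has no groups.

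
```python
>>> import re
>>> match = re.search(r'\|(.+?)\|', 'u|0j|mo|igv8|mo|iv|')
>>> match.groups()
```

('0j',)

The match spans [1:5] → '|0j|'.
Captured: group 1 = '0j'.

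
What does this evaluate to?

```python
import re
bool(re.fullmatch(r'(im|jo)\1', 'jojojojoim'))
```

`\1` has to match the exact text group 1 already captured.
`re.fullmatch` requires the pattern to consume the entire string.
Here there's no way to consume every character, so the call returns None, and `bool(None)` is False.

False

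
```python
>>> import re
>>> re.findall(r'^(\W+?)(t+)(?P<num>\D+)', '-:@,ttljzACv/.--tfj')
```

With 3 capturing groups, `findall` returns a 3-tuple per match.

[('-:@,', 'tt', 'ljzACv/.--tfj')]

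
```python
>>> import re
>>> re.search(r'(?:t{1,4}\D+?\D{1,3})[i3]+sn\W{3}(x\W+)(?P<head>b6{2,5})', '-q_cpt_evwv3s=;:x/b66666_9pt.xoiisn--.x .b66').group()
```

't.xoiisn--.x .b66'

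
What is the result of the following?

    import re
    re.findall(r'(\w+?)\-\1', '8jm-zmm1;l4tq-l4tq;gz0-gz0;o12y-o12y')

['l4tq', 'gz0', 'o12y']

`\1` is not a pattern — it's the concrete string captured by group 1, re-applied verbatim.
Because there's exactly one group, `findall` drops the full match and keeps group 1 from each hit.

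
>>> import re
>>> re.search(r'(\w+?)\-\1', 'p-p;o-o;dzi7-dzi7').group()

The backreference `\1` re-matches whatever the first group consumed, character for character.
The match spans [0:3] → 'p-p'.

'p-p'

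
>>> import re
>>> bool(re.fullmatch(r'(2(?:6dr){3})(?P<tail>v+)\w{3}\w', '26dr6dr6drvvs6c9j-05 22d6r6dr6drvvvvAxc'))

The pattern matches the literal '2', then the literal '6dr' repeated 3 times (captured); then one or more of a literal 'v' (captured as 'tail'); then exactly 3 of a word character, then a word character.
`re.fullmatch` requires the pattern to consume the entire string.
Here the string isn't matched end-to-end, so the call returns None, and `bool(None)` is False.

False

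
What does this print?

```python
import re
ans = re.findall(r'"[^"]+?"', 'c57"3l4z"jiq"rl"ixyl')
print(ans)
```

With no groups in the pattern, `findall` gives back each whole match — 2 here.

['"3l4z"', '"rl"']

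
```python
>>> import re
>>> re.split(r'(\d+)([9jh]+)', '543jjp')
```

Pattern: one or more of a digit (captured); then one or more of one of [9jh] (captured).
Matches to split on: at [0:5] → '543jj'.
With a capturing group present, the delimiter's captured portion is kept in the result list.

['', '543', 'jj', 'p']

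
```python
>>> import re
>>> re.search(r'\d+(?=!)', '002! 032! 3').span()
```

(0, 3)

Lookahead/lookbehind check context without consuming it, so the matched span excludes the asserted characters.
Unlike `match`, `search` isn't anchored — it looks for the pattern anywhere in the string.
The match spans [0:3] → '002'.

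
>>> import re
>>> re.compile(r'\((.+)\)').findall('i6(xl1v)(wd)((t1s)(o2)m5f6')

['xl1v)(wd)((t1s)(o2']

`findall` collects group 1 from the one match (1 total).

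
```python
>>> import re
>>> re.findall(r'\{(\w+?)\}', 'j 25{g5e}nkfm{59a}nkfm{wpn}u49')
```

['g5e', '59a', 'wpn']

Matches: at [4:9] match '{g5e}', group 1 = 'g5e'; at [13:18] match '{59a}', group 1 = '59a'; at [22:27] match '{wpn}', group 1 = 'wpn'.
`findall` collects group 1 from each match (3 total).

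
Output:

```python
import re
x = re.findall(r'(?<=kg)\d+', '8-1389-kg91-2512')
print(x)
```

The lookaround is zero-width — it requires the adjacent text to match without consuming it, so the asserted text isn't part of the match.
Since nothing is captured, `findall` lists the 1 matched substring directly.

['91']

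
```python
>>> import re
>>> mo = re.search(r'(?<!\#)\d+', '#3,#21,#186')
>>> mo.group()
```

'1'

`(?!…)`/`(?<!…)` only lets a position through if the neighbouring text does NOT match; no characters are consumed.
`re.search` scans for the first position where the pattern succeeds.
The match spans [5:6] → '1'.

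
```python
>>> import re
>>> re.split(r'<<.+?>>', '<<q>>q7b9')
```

['', 'q7b9']

`split` removes every match and returns the 2 fragments in between.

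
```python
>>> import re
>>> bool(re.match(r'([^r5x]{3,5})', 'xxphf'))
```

False

`match` is anchored at position 0; if the pattern doesn't fit there, it returns None.
Here the pattern fails at index 0, so the call returns None, and `bool(None)` is False.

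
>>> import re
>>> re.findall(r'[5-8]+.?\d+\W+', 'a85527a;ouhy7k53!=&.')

['7k53!=&.']

This matches one or more of a character in [5-8], then optionally any character, then one or more of a digit; then one or more of a non-word character.
`findall` yields the raw match text (1 of them) because the pattern has no groups.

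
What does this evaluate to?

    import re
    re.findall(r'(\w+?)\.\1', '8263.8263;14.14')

The backreference `\1` re-matches whatever the first group consumed, character for character.
Because there's exactly one group, `findall` drops the full match and keeps group 1 from each hit.

['8263', '14']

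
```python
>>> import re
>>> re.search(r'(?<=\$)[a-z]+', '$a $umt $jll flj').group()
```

'a'

The positive lookaround only admits positions where the adjacent text matches; those characters stay outside the span.
Unlike `match`, `search` isn't anchored — it looks for the pattern anywhere in the string.
The match spans [1:2] → 'a'.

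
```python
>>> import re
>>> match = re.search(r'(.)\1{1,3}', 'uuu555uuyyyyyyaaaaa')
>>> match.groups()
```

('u',)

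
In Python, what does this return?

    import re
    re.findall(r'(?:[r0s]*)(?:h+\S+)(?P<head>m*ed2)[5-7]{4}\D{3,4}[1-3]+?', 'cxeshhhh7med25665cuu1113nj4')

This matches zero or more of one of [r0s] (non-capturing group); then one or more of the literal 'h', then one or more of a non-whitespace character (non-capturing group); then zero or more of a literal 'm', then the literal 'ed2' (captured as 'head'); then exactly 4 of a character in [5-7], then 3 to 4 of a non-digit, then one or more of a character in [1-3] (lazy).
Scanning left to right: at [3:21] match 'shhhh7med25665cuu1', group 1 = 'ed2'.
`findall` collects group 1 from the one match (1 total).

['ed2']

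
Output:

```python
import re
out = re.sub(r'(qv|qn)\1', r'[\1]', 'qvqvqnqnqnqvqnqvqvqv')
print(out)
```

[qv][qn]qnqvqn[qv]qv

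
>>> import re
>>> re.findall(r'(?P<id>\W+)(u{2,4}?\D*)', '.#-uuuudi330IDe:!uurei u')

The pattern matches one or more of a non-word character (captured as 'id'); then 2 to 4 of the literal 'u' (lazy), then zero or more of a non-digit (captured).
Matches: at [0:9] match '.#-uuuudi', groups = ('.#-', 'uuuudi'); at [15:24] match ':!uurei u', groups = (':!', 'uurei u').
Multiple groups make `findall` return tuples — one 2-tuple for each match.

[('.#-', 'uuuudi'), (':!', 'uurei u')]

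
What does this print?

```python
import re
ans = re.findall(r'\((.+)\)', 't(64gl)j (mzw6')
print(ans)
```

Walking the string: at [1:7] match '(64gl)', group 1 = '64gl'.
With a single group, `findall` returns only what that group captured — 1 item.

['64gl']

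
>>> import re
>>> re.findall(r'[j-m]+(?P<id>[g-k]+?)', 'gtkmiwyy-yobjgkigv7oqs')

['i', 'g', 'i']

A `+?`/`*?`/`{m,n}?` starts at its minimum and grows only as far as needed for what follows to match.
One capturing group, so `findall` returns just the captured substring from each match — 3 in all.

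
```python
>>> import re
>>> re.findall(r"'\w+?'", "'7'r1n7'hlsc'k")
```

Scanning left to right: at [0:3] → "'7'"; at [7:13] → "'hlsc'".
No capturing groups, so `findall` returns the 2 full match strings.

["'7'", "'hlsc'"]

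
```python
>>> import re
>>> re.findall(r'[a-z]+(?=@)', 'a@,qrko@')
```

['a', 'qrko']

Because the assertion is zero-width, the text it checks is not consumed and won't appear in the result.
With no groups in the pattern, `findall` gives back each whole match — 2 here.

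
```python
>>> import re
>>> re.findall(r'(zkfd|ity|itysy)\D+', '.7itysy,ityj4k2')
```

['ity']

Alternation isn't longest-match — the leftmost alternative that fits at this position is chosen.
Scanning left to right: at [2:12] match 'itysy,ityj', group 1 = 'ity'.
With a single group, `findall` returns only what that group captured — 1 item.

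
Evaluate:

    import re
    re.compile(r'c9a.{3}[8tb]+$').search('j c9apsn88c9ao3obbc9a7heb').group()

'c9a7heb'

The match spans [18:25] → 'c9a7heb'.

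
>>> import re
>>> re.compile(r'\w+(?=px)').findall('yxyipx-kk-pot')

['yxyi']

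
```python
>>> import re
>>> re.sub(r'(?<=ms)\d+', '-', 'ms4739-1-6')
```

Because the assertion is zero-width, the text it checks is not consumed and won't appear in the result.
Matches: at [2:6] → '4739'.
Each match is replaced by '-'.

'ms--1-6'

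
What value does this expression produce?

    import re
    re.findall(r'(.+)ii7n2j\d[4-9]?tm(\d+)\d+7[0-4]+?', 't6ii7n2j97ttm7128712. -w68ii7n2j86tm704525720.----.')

[('t6ii7n2j97ttm7128712. -w68', '70452')]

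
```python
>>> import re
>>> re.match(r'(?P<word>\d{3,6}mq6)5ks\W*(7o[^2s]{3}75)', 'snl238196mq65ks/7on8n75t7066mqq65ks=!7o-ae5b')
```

Pattern: 3 to 6 of a digit, then the literal 'mq6' (captured as 'word'); then the literal '5ks', then zero or more of a non-word character; then the literal '7o', then exactly 3 of any character except [2s], then the literal '75' (captured).
With `match`, the pattern is implicitly anchored at the beginning.
Here the string doesn't start with a match, so the call returns None.

None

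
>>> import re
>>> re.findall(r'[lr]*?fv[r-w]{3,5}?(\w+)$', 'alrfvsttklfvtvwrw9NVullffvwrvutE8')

['klfvtvwrw9NVullffvwrvutE8']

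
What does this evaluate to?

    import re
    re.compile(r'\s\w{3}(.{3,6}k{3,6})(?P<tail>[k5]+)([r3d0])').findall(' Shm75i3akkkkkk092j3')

[('75i3akkkkk', 'k', '0')]

Multiple groups make `findall` return tuples — one 3-tuple for the one match.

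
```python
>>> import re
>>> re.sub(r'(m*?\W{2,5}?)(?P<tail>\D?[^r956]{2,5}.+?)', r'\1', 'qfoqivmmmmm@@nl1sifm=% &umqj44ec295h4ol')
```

'qfoqivmmmmm@@=%4ec295h4ol'

Each match is replaced using the text its own group 1 captured.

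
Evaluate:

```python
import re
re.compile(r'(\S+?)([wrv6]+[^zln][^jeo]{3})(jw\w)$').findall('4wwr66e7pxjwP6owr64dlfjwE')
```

[('4wwr66e7pxjwP6o', 'wr64dlf', 'jwE')]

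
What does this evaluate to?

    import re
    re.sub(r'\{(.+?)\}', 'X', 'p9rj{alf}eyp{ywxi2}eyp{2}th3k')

'p9rjXeypXeypXth3k'

With the lazy modifier that quantifier settles for the fewest repetitions that let the rest of the pattern succeed (the atoms after it are unaffected and can still be greedy).
Matches: at [4:9] → '{alf}'; at [12:19] → '{ywxi2}'; at [22:25] → '{2}'.
Each match is replaced by 'X'.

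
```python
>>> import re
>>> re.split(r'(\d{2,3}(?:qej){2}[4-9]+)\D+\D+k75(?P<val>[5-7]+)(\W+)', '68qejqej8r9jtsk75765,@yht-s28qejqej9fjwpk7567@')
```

['68qejqej8r9jtsk75765,@yht-s', '28qejqej9', '67', '@', '']

This matches 2 to 3 of a digit, then the literal 'qej' repeated 2 times, then one or more of a character in [4-9] (captured); then one or more of a non-digit, then one or more of a non-digit, then the literal 'k75'; then one or more of a character in [5-7] (captured as 'val'); then one or more of a non-word character (captured).
Matches to split on: at [27:46] → '28qejqej9fjwpk7567@'.
`re.split` interleaves the captured-group text with the surrounding fragments.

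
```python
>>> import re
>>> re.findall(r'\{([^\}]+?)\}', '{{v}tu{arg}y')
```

['{v', 'arg']

Matches: at [0:4] match '{{v}', group 1 = '{v'; at [6:11] match '{arg}', group 1 = 'arg'.
`findall` collects group 1 from each match (2 total).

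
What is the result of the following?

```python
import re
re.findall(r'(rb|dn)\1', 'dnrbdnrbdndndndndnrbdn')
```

`\1` has to match the exact text group 1 already captured.
One capturing group, so `findall` returns just the captured substring from each match — 2 in all.

['dn', 'dn']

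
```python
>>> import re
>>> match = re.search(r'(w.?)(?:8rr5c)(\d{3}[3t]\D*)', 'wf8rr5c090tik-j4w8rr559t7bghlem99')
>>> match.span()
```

(0, 15)

Pattern: a literal 'w', then optionally any character (captured); then the literal '8rr', then the literal '5c' (non-capturing group); then exactly 3 of a digit, then one of [3t], then zero or more of a non-digit (captured).
Unlike `match`, `search` isn't anchored — it looks for the pattern anywhere in the string.
The match spans [0:15] → 'wf8rr5c090tik-j'.
Captured: group 1 = 'wf', group 2 = '090tik-j'.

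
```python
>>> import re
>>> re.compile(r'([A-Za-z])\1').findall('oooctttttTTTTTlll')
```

['o', 't', 't', 'T', 'T', 'l']

A backreference is literal: `\1` must see the identical characters the first group matched.
Walking the string: at [0:2] match 'oo', group 1 = 'o'; at [4:6] match 'tt', group 1 = 't'; at [6:8] match 'tt', group 1 = 't'; at [9:11] match 'TT', group 1 = 'T'; at [11:13] match 'TT', group 1 = 'T'; ….
With a single group, `findall` returns only what that group captured — 6 items.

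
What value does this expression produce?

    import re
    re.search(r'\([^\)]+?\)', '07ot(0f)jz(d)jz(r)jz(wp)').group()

The match spans [4:8] → '(0f)'.

'(0f)'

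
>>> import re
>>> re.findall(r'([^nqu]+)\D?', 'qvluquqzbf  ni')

One capturing group, so `findall` returns just the captured substring from each match — 3 in all.

['vl', 'zbf  ', 'i']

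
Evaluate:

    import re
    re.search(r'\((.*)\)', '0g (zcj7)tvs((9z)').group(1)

'zcj7)tvs((9z'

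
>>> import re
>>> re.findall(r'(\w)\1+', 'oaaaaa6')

`\1` has to match the exact text group 1 already captured.
Matches: at [1:6] match 'aaaaa', group 1 = 'a'.
One capturing group, so `findall` returns just the captured substring from the one match — 1 in all.

['a']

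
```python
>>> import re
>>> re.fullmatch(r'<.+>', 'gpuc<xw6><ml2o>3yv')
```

For `fullmatch`, every character of the input must be accounted for by the pattern.
Here the string isn't matched end-to-end, so the call returns None.

None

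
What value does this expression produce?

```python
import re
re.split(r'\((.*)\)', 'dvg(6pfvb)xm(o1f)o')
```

['dvg', '6pfvb)xm(o1f', 'o']

Matches to split on: at [3:17] → '(6pfvb)xm(o1f)'.
Because the pattern has a capturing group, `split` also inserts each captured text between the pieces.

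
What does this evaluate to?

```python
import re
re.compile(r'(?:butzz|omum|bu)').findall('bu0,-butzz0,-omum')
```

['bu', 'butzz', 'omum']

The regex engine tests alternatives in the order written; an earlier branch that matches wins even if a later one would match more.
No capturing groups, so `findall` returns the 3 full match strings.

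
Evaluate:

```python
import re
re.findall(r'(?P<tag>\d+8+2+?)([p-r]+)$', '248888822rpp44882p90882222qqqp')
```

[('90882222', 'qqqp')]

Pattern: one or more of a digit, then one or more of the literal '8', then one or more of a literal '2' (lazy) (captured as 'tag'); then one or more of a character in [p-r] (captured); then anchored at the end.
Matches: at [18:30] match '90882222qqqp', groups = ('90882222', 'qqqp').
`findall` packs the 2 group values into a tuple for every match.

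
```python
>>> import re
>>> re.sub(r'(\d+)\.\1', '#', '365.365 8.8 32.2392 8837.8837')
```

'# # 3#392 #'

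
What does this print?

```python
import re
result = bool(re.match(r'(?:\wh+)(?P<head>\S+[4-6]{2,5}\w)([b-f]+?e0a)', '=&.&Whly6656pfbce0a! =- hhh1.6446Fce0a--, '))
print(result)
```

False

`re.match` only tries the pattern at the start of the string.
Here the pattern fails at index 0, so the call returns None, and `bool(None)` is False.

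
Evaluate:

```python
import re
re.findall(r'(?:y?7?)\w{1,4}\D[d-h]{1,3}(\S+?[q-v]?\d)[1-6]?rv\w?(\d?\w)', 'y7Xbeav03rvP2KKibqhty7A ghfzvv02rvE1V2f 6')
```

With the lazy modifier that quantifier settles for the fewest repetitions that let the rest of the pattern succeed (the atoms after it are unaffected and can still be greedy).
With 2 capturing groups, `findall` returns a 2-tuple per match.

[('av0', '2K'), ('zvv0', '1V')]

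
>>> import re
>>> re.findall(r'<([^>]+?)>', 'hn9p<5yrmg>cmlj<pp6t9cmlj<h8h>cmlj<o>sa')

Walking the string: at [4:11] match '<5yrmg>', group 1 = '5yrmg'; at [15:30] match '<pp6t9cmlj<h8h>', group 1 = 'pp6t9cmlj<h8h'; at [34:37] match '<o>', group 1 = 'o'.
Because there's exactly one group, `findall` drops the full match and keeps group 1 from each hit.

['5yrmg', 'pp6t9cmlj<h8h', 'o']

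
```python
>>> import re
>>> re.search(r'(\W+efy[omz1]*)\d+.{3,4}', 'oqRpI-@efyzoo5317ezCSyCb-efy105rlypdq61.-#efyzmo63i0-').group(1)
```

This matches one or more of a non-word character, then the literal 'efy', then zero or more of one of [omz1] (captured); then one or more of a digit, then 3 to 4 of any character.
Unlike `match`, `search` isn't anchored — it looks for the pattern anywhere in the string.
The match spans [5:21] → '-@efyzoo5317ezCS'.
Captured: group 1 = '-@efyzoo'.

'-@efyzoo'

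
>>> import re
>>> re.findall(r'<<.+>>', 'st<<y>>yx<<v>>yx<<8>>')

['<<y>>yx<<v>>yx<<8>>']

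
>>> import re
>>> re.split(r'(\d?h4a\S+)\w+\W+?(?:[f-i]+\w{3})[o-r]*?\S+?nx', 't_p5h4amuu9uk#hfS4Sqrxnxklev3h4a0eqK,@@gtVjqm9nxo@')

['t_p', '5h4amuu9uk#hfS4Sqrxnxklev3h4a0eq', 'o@']

Pattern: optionally a digit, then the literal 'h4a', then one or more of a non-whitespace character (captured); then one or more of a word character; then one or more of a non-word character (lazy); then one or more of a character in [f-i], then exactly 3 of a word character (non-capturing group); then zero or more of a character in [o-r] (lazy), then one or more of a non-whitespace character (lazy), then the literal 'nx'.
Matches to split on: at [3:48] → '5h4amuu9uk#hfS4Sqrxnxklev3h4a0eqK,@@gtVjqm9nx'.
With a capturing group present, the delimiter's captured portion is kept in the result list.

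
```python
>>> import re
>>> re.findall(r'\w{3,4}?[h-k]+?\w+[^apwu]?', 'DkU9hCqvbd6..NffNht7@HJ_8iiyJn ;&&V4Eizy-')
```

['DkU9hCqvbd6.', 'NffNht7@', 'HJ_8iiyJn ', 'V4Eizy-']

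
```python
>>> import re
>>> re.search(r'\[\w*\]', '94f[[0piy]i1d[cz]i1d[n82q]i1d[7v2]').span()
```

Unlike `match`, `search` isn't anchored — it looks for the pattern anywhere in the string.
The match spans [4:10] → '[0piy]'.

(4, 10)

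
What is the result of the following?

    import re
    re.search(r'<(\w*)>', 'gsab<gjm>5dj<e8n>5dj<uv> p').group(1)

`re.search` tries every starting position until one works.
The match spans [4:9] → '<gjm>'.
Captured: group 1 = 'gjm'.

'gjm'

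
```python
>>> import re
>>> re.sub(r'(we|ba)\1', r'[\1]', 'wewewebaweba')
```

After group 1 captures some text, `\1` only succeeds where that same text appears again.
Matches: at [0:4] → 'wewe'.
`\1` in the replacement pulls in group 1's text for each match.

'[we]webaweba'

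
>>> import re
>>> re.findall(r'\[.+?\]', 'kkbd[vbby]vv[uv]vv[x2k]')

['[vbby]', '[uv]', '[x2k]']

Because the quantifier is non-greedy, it stops expanding at the earliest point where the rest of the pattern can succeed.
Matches: at [4:10] → '[vbby]'; at [12:16] → '[uv]'; at [18:23] → '[x2k]'.
With no groups in the pattern, `findall` gives back each whole match — 3 here.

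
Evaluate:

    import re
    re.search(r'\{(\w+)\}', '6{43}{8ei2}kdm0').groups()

`re.search` tries every starting position until one works.
The match spans [1:5] → '{43}'.
Captured: group 1 = '43'.

('43',)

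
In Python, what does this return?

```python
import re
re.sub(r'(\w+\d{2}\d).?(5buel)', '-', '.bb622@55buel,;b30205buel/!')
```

Pattern: one or more of a word character, then exactly 2 of a digit, then a digit (captured); then optionally any character; then the literal '5bu', then the literal 'el' (captured).
Matches: at [15:25] → 'b30205buel'.
`sub` substitutes '-' at each match site.

'.bb622@55buel,;-/!'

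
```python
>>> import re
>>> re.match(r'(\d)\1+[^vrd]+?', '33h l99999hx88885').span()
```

(0, 3)

`re.match` only tries the pattern at the start of the string.
The match spans [0:3] → '33h'.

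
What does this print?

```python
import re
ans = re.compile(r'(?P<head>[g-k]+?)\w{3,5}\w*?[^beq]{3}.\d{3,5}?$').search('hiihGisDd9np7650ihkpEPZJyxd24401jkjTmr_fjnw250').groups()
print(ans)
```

The match spans [0:46] → 'hiihGisDd9np7650ihkpEPZJyxd24401jkjTmr_fjnw250'.
Captured: group 1 = 'h'.

('h',)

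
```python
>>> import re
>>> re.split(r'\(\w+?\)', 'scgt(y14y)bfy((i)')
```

['scgt', 'bfy(', '']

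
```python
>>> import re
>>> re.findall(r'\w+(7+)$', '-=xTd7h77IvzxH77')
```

['7']

The pattern matches one or more of a word character; then one or more of a literal '7' (captured); then anchored at the end.
Matches: at [2:16] match 'xTd7h77IvzxH77', group 1 = '7'.
One capturing group, so `findall` returns just the captured substring from the one match — 1 in all.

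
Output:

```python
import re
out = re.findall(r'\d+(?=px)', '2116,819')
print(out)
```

[]

No capturing groups, so `findall` returns the 0 full match strings.
Nothing in the string satisfies the pattern, so the list is empty.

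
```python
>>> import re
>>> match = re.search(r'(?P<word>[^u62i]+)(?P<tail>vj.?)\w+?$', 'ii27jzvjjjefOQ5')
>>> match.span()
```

This matches one or more of any character except [u62i] (captured as 'word'); then the literal 'vj', then optionally any character (captured as 'tail'); then one or more of a word character (lazy); then anchored at the end.
`re.search` scans for the first position where the pattern succeeds.
The match spans [3:15] → '7jzvjjjefOQ5'.
Captured: group 1 = '7jz', group 2 = 'vjj'.

(3, 15)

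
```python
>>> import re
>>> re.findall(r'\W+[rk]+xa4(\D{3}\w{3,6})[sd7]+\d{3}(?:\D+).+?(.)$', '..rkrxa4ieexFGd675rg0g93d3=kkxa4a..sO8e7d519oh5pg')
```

[('ieexFG', 'g')]

Pattern: one or more of a non-word character, then one or more of one of [rk], then the literal 'xa4'; then exactly 3 of a non-digit, then 3 to 6 of a word character (captured); then one or more of one of [sd7], then exactly 3 of a digit; then one or more of a non-digit (non-capturing group); then one or more of any character (lazy); then any character (captured); then anchored at the end.
Scanning left to right: at [0:49] match '..rkrxa4ieexFGd675rg0g93d3=kkxa4a..sO8e7d519oh5pg', groups = ('ieexFG', 'g').
With 2 capturing groups, `findall` returns a 2-tuple per match.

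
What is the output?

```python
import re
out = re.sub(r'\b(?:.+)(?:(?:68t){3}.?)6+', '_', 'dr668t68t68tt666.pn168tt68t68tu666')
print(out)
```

The pattern matches a word boundary (`\b`, zero-width); then one or more of any character (non-capturing group); then the literal '68t' repeated 3 times, then optionally any character (non-capturing group); then one or more of a literal '6'.
Matches: at [0:16] → 'dr668t68t68tt666'.
Each match is replaced by '_'.

_.pn168tt68t68tu666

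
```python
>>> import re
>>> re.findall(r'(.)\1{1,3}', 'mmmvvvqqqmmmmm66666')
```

['m', 'v', 'q', 'm', '6']

`\1` is not a pattern — it's the concrete string captured by group 1, re-applied verbatim.
Walking the string: at [0:3] match 'mmm', group 1 = 'm'; at [3:6] match 'vvv', group 1 = 'v'; at [6:9] match 'qqq', group 1 = 'q'; at [9:13] match 'mmmm', group 1 = 'm'; at [14:18] match '6666', group 1 = '6'.
With a single group, `findall` returns only what that group captured — 5 items.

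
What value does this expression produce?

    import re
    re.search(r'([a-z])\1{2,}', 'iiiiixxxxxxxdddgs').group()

'iiiii'

The backreference `\1` re-matches whatever the first group consumed, character for character.
`re.search` tries every starting position until one works.
The match spans [0:5] → 'iiiii'.
Captured: group 1 = 'i'.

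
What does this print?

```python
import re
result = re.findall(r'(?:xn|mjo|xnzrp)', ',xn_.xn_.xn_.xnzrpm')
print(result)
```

Alternation tries branches left to right and keeps the first one that lets the overall match succeed at that position.
With no groups in the pattern, `findall` gives back each whole match — 4 here.

['xn', 'xn', 'xn', 'xn']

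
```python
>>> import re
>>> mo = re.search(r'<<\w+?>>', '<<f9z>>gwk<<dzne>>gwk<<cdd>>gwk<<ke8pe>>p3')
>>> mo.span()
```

`re.search` scans for the first position where the pattern succeeds.
The match spans [0:7] → '<<f9z>>'.

(0, 7)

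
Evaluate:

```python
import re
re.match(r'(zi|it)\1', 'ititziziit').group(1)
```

'it'

The backreference `\1` re-matches whatever the first group consumed, character for character.
`re.match` only tries the pattern at the start of the string.
The match spans [0:4] → 'itit'.
Captured: group 1 = 'it'.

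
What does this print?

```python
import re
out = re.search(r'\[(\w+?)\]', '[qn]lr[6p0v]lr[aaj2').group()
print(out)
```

Unlike `match`, `search` isn't anchored — it looks for the pattern anywhere in the string.
The match spans [0:4] → '[qn]'.
Captured: group 1 = 'qn'.

[qn]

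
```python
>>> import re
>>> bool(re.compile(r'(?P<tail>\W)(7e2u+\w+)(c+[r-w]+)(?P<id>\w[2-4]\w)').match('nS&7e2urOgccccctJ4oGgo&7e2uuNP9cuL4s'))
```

With `match`, the pattern is implicitly anchored at the beginning.
Here the string doesn't start with a match, so the call returns None, and `bool(None)` is False.

False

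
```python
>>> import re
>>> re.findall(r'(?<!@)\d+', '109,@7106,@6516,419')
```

['109', '106', '516', '419']

`(?!…)`/`(?<!…)` only lets a position through if the neighbouring text does NOT match; no characters are consumed.
Matches: at [0:3] → '109'; at [6:9] → '106'; at [12:15] → '516'; at [16:19] → '419'.
No capturing groups, so `findall` returns the 4 full match strings.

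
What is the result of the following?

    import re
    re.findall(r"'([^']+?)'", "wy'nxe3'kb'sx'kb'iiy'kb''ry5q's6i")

Matches: at [2:8] match "'nxe3'", group 1 = 'nxe3'; at [10:14] match "'sx'", group 1 = 'sx'; at [16:21] match "'iiy'", group 1 = 'iiy'; at [24:30] match "'ry5q'", group 1 = 'ry5q'.
Because there's exactly one group, `findall` drops the full match and keeps group 1 from each hit.

['nxe3', 'sx', 'iiy', 'ry5q']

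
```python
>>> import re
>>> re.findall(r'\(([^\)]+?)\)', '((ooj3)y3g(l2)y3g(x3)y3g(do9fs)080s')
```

With a single group, `findall` returns only what that group captured — 4 items.

['(ooj3', 'l2', 'x3', 'do9fs']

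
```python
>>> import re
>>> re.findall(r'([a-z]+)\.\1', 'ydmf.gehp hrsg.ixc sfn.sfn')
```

`\1` has to match the exact text group 1 already captured.
Scanning left to right: at [19:26] match 'sfn.sfn', group 1 = 'sfn'.
`findall` collects group 1 from the one match (1 total).

['sfn']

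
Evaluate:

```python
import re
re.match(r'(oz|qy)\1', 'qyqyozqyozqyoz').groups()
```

The match spans [0:4] → 'qyqy'.
Captured: group 1 = 'qy'.

('qy',)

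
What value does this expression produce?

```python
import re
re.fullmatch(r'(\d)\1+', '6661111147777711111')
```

None

The backreference `\1` re-matches whatever the first group consumed, character for character.
`re.fullmatch` is like wrapping the pattern in `^…$` (in single-line mode).
Here the pattern can't cover the whole string, so the call returns None.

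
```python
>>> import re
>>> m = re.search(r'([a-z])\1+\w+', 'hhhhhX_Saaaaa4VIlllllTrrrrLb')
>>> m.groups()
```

('h',)

The match spans [0:28] → 'hhhhhX_Saaaaa4VIlllllTrrrrLb'.
Captured: group 1 = 'h'.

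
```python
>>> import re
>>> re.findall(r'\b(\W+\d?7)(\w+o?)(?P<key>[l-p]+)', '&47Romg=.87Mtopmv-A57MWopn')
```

This matches a word boundary (`\b`, zero-width); then one or more of a non-word character, then optionally a digit, then the literal '7' (captured); then one or more of a word character, then optionally the literal 'o' (captured); then one or more of a character in [l-p] (captured as 'key').
3 groups means the one result is a tuple of 3 captured strings — 1 here.

[('=.87', 'Mtop', 'm')]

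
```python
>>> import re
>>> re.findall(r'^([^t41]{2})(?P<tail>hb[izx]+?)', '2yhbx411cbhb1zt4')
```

[('2y', 'hbx')]

With 2 capturing groups, `findall` returns a 2-tuple per match.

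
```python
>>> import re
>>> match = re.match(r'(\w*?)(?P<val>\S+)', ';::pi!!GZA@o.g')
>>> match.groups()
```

('', ';::pi!!GZA@o.g')

The match spans [0:14] → ';::pi!!GZA@o.g'.
Captured: group 1 = '', group 2 = ';::pi!!GZA@o.g'.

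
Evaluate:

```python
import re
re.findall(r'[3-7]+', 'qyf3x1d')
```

No capturing groups, so `findall` returns the 1 full match string.

['3']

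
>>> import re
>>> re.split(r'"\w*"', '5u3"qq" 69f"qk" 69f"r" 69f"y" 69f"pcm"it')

Matches to split on: at [3:7] → '"qq"'; at [11:15] → '"qk"'; at [19:22] → '"r"'; at [26:29] → '"y"'; at [33:38] → '"pcm"'.
`split` removes every match and returns the 6 fragments in between.

['5u3', ' 69f', ' 69f', ' 69f', ' 69f', 'it']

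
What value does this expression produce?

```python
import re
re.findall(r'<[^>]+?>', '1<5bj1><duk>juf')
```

Scanning left to right: at [1:7] → '<5bj1>'; at [7:12] → '<duk>'.
With no groups in the pattern, `findall` gives back each whole match — 2 here.

['<5bj1>', '<duk>']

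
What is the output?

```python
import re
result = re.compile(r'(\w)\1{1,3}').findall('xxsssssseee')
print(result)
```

['x', 's', 's', 'e']

The backreference `\1` re-matches whatever the first group consumed, character for character.
Walking the string: at [0:2] match 'xx', group 1 = 'x'; at [2:6] match 'ssss', group 1 = 's'; at [6:8] match 'ss', group 1 = 's'; at [8:11] match 'eee', group 1 = 'e'.
`findall` collects group 1 from each match (4 total).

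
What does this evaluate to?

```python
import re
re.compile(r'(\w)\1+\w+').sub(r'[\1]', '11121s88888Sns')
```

'[1]'

A backreference is literal: `\1` must see the identical characters the first group matched.
Each match is replaced using the text its own group 1 captured.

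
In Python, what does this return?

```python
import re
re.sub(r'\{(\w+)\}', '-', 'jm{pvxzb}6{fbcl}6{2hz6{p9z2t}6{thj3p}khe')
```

Every occurrence is swapped for '-'.

'jm-6-6{2hz6-6-khe'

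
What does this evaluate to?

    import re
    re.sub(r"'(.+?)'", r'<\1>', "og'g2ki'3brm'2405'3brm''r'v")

"og<g2ki>3brm<2405>3brm<'r>v"

Matches: at [2:8] → "'g2ki'"; at [12:18] → "'2405'"; at [22:26] → "''r'".
Each match is replaced using the text its own group 1 captured.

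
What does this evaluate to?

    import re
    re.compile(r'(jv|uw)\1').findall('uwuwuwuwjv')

After group 1 captures some text, `\1` only succeeds where that same text appears again.
Walking the string: at [0:4] match 'uwuw', group 1 = 'uw'; at [4:8] match 'uwuw', group 1 = 'uw'.
`findall` collects group 1 from each match (2 total).

['uw', 'uw']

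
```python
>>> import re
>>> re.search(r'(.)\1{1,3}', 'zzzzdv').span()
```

(0, 4)

The backreference `\1` re-matches whatever the first group consumed, character for character.
Unlike `match`, `search` isn't anchored — it looks for the pattern anywhere in the string.
The match spans [0:4] → 'zzzz'.
Captured: group 1 = 'z'.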